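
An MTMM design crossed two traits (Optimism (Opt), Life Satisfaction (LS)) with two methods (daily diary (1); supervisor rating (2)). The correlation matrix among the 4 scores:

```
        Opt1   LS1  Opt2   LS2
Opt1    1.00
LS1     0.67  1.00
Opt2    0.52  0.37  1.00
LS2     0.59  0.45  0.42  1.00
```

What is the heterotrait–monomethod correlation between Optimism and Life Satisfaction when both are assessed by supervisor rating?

Different traits, same method: r(Opt2, LS2) = 0.42.

0.42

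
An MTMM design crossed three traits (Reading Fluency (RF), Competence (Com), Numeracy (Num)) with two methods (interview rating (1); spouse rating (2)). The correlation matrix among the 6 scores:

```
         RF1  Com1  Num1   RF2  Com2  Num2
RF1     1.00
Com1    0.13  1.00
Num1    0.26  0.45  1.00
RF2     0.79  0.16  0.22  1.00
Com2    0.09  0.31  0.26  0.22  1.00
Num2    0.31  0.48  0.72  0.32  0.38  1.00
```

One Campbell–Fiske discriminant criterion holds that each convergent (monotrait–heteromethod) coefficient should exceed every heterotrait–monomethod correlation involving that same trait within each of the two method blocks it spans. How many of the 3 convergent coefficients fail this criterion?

Checking each validity diagonal entry against its comparison values:
RF (methods 1·2): 0.79 vs {0.13, 0.22, 0.26, 0.32} → pass.
Com (methods 1·2): 0.31 vs {0.13, 0.22, 0.45, 0.38} → fail.
Num (methods 1·2): 0.72 vs {0.26, 0.32, 0.45, 0.38} → pass.
1 of 3 fail.

1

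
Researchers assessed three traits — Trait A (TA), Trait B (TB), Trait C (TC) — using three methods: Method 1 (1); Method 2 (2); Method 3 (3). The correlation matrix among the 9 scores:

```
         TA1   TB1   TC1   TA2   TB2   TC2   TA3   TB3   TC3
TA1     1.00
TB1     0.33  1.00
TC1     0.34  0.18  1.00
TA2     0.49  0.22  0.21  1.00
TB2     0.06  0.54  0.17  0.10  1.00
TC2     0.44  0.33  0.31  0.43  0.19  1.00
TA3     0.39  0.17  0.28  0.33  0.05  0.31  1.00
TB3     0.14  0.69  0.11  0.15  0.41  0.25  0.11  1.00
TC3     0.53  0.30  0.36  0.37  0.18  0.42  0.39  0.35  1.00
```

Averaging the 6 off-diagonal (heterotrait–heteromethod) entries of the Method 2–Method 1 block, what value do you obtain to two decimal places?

0.24

HTHM values (method 2 × method 1): 0.22, 0.21, 0.06, 0.17, 0.44, 0.33; mean = 1.43/6 = 0.24.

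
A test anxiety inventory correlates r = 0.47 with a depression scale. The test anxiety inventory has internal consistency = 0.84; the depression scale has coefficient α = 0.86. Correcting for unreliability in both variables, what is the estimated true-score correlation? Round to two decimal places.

r_true = r_obs / √(r_xx · r_yy) = 0.47 / √(0.84 × 0.86) = 0.47 / √0.7224 = 0.47 / 0.8499 ≈ 0.55.

0.55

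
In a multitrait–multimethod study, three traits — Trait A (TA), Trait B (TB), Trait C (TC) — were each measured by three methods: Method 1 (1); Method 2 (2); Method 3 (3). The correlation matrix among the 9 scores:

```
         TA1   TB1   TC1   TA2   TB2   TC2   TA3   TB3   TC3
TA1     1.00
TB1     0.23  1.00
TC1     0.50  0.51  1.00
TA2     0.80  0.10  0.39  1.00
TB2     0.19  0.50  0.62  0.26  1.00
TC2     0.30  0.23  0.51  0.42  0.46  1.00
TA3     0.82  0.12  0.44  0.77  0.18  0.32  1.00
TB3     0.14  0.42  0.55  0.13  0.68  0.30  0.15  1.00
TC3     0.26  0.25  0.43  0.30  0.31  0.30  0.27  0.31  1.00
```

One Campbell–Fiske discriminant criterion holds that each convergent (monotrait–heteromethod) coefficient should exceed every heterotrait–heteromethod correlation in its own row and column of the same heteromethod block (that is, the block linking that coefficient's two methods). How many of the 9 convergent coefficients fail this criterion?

5

Each convergent coefficient versus the relevant comparison correlations:
TA (methods 1·2): 0.80 vs {0.19, 0.10, 0.30, 0.39} → pass.
TA (methods 1·3): 0.82 vs {0.14, 0.12, 0.26, 0.44} → pass.
TA (methods 2·3): 0.77 vs {0.13, 0.18, 0.30, 0.32} → pass.
TB (methods 1·2): 0.50 vs {0.10, 0.19, 0.23, 0.62} → fail.
TB (methods 1·3): 0.42 vs {0.12, 0.14, 0.25, 0.55} → fail.
TB (methods 2·3): 0.68 vs {0.18, 0.13, 0.31, 0.30} → pass.
TC (methods 1·2): 0.51 vs {0.39, 0.30, 0.62, 0.23} → fail.
TC (methods 1·3): 0.43 vs {0.44, 0.26, 0.55, 0.25} → fail.
TC (methods 2·3): 0.30 vs {0.32, 0.30, 0.30, 0.31} → fail.
5 of 9 fail.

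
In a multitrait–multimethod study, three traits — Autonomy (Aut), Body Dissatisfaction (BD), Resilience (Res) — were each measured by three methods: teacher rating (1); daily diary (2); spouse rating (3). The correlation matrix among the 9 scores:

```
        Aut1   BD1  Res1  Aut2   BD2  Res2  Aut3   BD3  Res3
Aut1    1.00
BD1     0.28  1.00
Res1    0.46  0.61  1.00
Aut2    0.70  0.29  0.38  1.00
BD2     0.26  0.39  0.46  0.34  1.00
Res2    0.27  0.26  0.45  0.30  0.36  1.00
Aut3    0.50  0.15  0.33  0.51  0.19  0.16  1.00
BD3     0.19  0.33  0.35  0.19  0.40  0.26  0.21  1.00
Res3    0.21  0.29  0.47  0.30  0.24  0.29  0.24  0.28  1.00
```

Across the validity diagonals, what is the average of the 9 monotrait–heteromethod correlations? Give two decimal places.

0.45

Convergent values: 0.70, 0.50, 0.51, 0.39, 0.33, 0.40, 0.45, 0.47, 0.29; mean = 4.04/9 = 0.45.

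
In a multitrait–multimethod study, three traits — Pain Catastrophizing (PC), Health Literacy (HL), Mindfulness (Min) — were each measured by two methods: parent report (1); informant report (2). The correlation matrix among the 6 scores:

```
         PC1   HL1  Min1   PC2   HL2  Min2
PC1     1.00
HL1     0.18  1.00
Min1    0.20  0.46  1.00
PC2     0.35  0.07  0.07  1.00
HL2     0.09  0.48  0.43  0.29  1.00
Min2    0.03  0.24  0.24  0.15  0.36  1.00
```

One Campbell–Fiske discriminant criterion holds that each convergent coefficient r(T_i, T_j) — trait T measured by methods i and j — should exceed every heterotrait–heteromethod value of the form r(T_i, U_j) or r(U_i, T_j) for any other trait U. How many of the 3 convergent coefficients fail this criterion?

1

Each convergent coefficient versus the relevant comparison correlations:
PC (methods 1·2): 0.35 vs {0.09, 0.07, 0.03, 0.07} → pass.
HL (methods 1·2): 0.48 vs {0.07, 0.09, 0.24, 0.43} → pass.
Min (methods 1·2): 0.24 vs {0.07, 0.03, 0.43, 0.24} → fail.
1 of 3 fail.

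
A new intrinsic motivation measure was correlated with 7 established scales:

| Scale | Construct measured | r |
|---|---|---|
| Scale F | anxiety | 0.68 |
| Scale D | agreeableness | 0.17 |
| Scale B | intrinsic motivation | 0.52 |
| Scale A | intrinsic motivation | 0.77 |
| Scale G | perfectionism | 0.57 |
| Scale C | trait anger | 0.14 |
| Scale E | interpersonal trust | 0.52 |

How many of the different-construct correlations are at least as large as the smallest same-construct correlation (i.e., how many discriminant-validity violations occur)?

Convergent (same construct = intrinsic motivation): Scale B, Scale A.
Smallest convergent = 0.52. Discriminant values: 0.68, 0.17, 0.57, 0.14, 0.52; count ≥ 0.52 → 3.

3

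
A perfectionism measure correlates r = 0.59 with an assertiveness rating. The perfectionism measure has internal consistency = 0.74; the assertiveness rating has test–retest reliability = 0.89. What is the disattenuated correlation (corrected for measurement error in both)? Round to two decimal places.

r_true = r_obs / √(r_xx · r_yy) = 0.59 / √(0.74 × 0.89) = 0.59 / √0.6586 = 0.59 / 0.8115 ≈ 0.73.

0.73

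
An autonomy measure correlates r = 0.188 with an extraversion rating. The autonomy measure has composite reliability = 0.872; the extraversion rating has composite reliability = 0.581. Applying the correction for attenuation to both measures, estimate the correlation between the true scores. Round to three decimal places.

r_true = r_obs / √(r_xx · r_yy) = 0.188 / √(0.872 × 0.581) = 0.188 / √0.506632 = 0.188 / 0.7118 ≈ 0.264.

0.264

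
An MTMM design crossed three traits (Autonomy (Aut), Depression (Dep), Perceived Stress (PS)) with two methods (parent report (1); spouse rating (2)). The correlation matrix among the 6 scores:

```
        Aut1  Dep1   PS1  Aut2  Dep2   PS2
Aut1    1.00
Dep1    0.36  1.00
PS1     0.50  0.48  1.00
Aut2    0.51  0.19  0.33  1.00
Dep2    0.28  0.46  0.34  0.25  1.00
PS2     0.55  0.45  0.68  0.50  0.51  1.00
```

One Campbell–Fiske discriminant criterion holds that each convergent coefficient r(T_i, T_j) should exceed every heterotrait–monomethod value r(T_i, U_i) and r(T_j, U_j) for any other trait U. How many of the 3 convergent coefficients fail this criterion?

1

Convergent coefficients and their comparison sets:
Aut (methods 1·2): 0.51 vs {0.36, 0.25, 0.50, 0.50} → pass.
Dep (methods 1·2): 0.46 vs {0.36, 0.25, 0.48, 0.51} → fail.
PS (methods 1·2): 0.68 vs {0.50, 0.50, 0.48, 0.51} → pass.
1 of 3 fail.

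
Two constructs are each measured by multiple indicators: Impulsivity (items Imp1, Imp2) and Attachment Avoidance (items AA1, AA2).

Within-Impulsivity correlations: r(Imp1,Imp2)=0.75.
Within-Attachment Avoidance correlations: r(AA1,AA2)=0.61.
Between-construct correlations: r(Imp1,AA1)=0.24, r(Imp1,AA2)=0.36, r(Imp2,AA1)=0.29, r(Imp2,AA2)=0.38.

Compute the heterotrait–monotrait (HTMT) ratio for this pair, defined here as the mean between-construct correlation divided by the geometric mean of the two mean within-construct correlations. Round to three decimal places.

0.469

Mean heterotrait r = 1.27/4 = 0.3175.
Mean within-Imp = 0.75/1 = 0.7500; mean within-AA = 0.61/1 = 0.6100.
Geometric mean = √(0.7500 × 0.6100) = 0.6764.
HTMT = 0.3175 / 0.6764 = 0.469.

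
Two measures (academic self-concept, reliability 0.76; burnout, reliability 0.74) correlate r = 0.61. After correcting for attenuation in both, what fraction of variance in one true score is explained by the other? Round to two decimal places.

Disattenuated r = 0.61 / √(0.76 × 0.74) = 0.61 / 0.7499 = 0.8134.
Shared true-score variance = 0.8134² = 0.6616 ≈ 0.66.

0.66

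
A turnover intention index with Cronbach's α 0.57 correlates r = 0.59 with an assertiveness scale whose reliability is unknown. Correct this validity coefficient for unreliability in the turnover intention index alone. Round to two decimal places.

Single correction: r_c = r_obs / √r_xx = 0.59 / √0.57 = 0.59 / 0.7550 ≈ 0.78.

0.78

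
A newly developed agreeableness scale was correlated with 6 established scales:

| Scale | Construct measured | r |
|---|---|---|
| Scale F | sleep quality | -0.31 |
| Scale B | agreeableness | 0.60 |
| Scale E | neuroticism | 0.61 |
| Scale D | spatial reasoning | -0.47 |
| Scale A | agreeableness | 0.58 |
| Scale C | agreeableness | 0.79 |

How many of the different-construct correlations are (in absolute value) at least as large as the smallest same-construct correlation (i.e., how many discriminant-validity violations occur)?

1

Convergent (same construct = agreeableness): Scale B, Scale A, Scale C.
Smallest convergent = 0.58. Discriminant |r|: 0.31, 0.61, 0.47; count ≥ 0.58 → 1.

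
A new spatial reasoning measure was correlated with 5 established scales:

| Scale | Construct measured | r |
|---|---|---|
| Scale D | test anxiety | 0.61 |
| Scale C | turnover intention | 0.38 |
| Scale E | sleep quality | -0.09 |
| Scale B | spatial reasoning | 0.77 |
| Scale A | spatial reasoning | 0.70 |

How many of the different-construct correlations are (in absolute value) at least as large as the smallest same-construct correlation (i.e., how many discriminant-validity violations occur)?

0

Convergent (same construct = spatial reasoning): Scale B, Scale A.
Smallest convergent = 0.70. Discriminant |r|: 0.61, 0.38, 0.09; count ≥ 0.70 → 0.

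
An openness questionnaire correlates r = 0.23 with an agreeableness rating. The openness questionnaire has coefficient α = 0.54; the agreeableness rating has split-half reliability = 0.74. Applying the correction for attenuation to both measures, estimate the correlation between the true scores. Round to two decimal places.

0.36

r_true = r_obs / √(r_xx · r_yy) = 0.23 / √(0.54 × 0.74) = 0.23 / √0.3996 = 0.23 / 0.6321 ≈ 0.36.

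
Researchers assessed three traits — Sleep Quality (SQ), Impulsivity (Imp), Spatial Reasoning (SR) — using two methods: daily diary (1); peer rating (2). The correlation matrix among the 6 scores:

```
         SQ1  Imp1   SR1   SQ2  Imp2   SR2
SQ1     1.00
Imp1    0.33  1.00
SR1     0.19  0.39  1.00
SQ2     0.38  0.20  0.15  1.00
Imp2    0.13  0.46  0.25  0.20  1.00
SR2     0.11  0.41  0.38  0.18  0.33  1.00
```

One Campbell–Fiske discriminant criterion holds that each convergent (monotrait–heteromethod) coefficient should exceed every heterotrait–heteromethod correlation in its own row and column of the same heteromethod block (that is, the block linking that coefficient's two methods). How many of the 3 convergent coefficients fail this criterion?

1

Checking each validity diagonal entry against its comparison values:
SQ (methods 1·2): 0.38 vs {0.13, 0.20, 0.11, 0.15} → pass.
Imp (methods 1·2): 0.46 vs {0.20, 0.13, 0.41, 0.25} → pass.
SR (methods 1·2): 0.38 vs {0.15, 0.11, 0.25, 0.41} → fail.
1 of 3 fail.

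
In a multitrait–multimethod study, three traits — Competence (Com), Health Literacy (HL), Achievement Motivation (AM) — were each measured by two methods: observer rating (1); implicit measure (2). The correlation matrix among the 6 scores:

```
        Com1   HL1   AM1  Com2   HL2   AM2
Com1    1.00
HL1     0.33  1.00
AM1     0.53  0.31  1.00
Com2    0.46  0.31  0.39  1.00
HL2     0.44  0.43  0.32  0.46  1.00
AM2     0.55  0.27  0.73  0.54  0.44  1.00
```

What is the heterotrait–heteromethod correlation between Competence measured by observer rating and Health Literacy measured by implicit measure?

Different traits and methods: r(Com1, HL2) = 0.44.

0.44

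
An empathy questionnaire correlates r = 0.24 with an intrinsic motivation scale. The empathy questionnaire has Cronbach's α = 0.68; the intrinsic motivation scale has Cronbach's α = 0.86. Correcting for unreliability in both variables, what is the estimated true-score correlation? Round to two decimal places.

0.31

r_true = r_obs / √(r_xx · r_yy) = 0.24 / √(0.68 × 0.86) = 0.24 / √0.5848 = 0.24 / 0.7647 ≈ 0.31.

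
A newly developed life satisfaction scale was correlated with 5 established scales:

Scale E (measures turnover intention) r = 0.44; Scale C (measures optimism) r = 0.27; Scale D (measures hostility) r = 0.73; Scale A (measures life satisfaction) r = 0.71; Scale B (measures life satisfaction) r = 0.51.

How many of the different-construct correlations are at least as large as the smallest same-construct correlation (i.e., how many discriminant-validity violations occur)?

1

Convergent (same construct = life satisfaction): Scale A, Scale B.
Smallest convergent = 0.51. Discriminant values: 0.44, 0.27, 0.73; count ≥ 0.51 → 1.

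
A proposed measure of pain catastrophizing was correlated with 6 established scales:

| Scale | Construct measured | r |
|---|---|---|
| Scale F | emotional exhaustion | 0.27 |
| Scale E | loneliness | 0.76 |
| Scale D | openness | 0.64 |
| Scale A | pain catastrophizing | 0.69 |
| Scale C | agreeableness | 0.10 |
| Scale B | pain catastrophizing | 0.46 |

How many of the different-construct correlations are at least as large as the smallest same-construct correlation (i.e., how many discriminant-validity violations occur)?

Convergent (same construct = pain catastrophizing): Scale A, Scale B.
Smallest convergent = 0.46. Discriminant values: 0.27, 0.76, 0.64, 0.10; count ≥ 0.46 → 2.

2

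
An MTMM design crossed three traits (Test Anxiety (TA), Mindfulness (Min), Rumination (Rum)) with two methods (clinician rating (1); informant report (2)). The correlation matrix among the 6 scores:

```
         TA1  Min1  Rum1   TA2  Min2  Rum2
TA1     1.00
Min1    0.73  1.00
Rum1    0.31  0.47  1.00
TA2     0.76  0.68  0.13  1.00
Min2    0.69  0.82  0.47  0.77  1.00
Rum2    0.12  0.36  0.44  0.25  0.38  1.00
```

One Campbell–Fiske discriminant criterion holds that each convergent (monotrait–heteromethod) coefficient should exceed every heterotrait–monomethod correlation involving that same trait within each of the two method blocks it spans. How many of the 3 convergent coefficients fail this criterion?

Checking each validity diagonal entry against its comparison values:
TA (methods 1·2): 0.76 vs {0.73, 0.77, 0.31, 0.25} → fail.
Min (methods 1·2): 0.82 vs {0.73, 0.77, 0.47, 0.38} → pass.
Rum (methods 1·2): 0.44 vs {0.31, 0.25, 0.47, 0.38} → fail.
2 of 3 fail.

2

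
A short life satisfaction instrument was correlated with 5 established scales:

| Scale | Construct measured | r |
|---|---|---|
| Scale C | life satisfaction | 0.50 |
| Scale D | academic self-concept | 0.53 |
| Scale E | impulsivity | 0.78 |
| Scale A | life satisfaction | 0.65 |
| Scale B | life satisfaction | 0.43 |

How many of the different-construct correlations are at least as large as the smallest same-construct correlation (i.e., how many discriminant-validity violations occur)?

2

Convergent (same construct = life satisfaction): Scale C, Scale A, Scale B.
Smallest convergent = 0.43. Discriminant values: 0.53, 0.78; count ≥ 0.43 → 2.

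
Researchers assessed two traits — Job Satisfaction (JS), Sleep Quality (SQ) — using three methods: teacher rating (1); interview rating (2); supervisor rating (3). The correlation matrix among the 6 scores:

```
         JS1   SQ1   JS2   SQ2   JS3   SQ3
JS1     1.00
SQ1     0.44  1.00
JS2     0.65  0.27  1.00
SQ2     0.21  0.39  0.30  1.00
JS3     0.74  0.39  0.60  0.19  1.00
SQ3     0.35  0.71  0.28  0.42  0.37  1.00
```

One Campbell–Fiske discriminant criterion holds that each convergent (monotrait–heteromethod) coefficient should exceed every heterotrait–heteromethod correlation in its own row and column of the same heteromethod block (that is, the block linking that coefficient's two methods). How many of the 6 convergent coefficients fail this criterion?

Convergent coefficients and their comparison sets:
JS (methods 1·2): 0.65 vs {0.21, 0.27} → pass.
JS (methods 1·3): 0.74 vs {0.35, 0.39} → pass.
JS (methods 2·3): 0.60 vs {0.28, 0.19} → pass.
SQ (methods 1·2): 0.39 vs {0.27, 0.21} → pass.
SQ (methods 1·3): 0.71 vs {0.39, 0.35} → pass.
SQ (methods 2·3): 0.42 vs {0.19, 0.28} → pass.
0 of 6 fail.

0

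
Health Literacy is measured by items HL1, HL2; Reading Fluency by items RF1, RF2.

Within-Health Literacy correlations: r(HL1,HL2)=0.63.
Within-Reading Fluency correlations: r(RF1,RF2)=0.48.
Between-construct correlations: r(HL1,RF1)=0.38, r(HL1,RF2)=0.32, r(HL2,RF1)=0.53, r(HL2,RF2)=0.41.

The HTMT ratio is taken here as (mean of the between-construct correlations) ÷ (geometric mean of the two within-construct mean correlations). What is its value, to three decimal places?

Mean heterotrait r = 1.64/4 = 0.4100.
Mean within-HL = 0.63/1 = 0.6300; mean within-RF = 0.48/1 = 0.4800.
Geometric mean = √(0.6300 × 0.4800) = 0.5499.
HTMT = 0.4100 / 0.5499 = 0.746.

0.746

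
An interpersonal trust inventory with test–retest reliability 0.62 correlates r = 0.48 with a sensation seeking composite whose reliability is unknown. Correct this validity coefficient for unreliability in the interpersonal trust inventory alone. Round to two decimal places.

0.61

Single correction: r_c = r_obs / √r_xx = 0.48 / √0.62 = 0.48 / 0.7874 ≈ 0.61.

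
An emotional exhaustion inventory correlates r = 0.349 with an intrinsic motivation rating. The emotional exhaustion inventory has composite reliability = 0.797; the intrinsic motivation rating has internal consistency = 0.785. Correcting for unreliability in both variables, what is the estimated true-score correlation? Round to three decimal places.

0.441

r_true = r_obs / √(r_xx · r_yy) = 0.349 / √(0.797 × 0.785) = 0.349 / √0.625645 = 0.349 / 0.7910 ≈ 0.441.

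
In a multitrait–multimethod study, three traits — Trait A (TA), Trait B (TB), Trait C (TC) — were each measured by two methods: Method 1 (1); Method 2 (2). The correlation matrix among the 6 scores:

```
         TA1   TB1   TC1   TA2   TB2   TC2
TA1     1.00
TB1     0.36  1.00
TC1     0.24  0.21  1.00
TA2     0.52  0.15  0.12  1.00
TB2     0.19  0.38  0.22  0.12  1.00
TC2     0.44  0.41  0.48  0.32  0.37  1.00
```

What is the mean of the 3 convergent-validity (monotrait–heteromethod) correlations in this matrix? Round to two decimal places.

0.46

Convergent values: 0.52, 0.38, 0.48; mean = 1.38/3 = 0.46.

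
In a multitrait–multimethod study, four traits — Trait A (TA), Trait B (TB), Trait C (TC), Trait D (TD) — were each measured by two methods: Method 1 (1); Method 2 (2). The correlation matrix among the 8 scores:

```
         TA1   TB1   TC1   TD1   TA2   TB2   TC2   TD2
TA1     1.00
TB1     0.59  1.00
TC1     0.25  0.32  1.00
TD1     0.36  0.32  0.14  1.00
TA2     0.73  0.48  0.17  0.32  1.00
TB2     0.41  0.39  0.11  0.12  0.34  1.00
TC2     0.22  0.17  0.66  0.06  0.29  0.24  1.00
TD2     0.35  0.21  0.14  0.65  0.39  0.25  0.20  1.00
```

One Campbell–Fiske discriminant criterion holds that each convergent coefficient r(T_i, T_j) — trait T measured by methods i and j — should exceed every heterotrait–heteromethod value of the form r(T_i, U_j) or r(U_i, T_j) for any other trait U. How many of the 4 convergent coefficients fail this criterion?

1

Checking each validity diagonal entry against its comparison values:
TA (methods 1·2): 0.73 vs {0.41, 0.48, 0.22, 0.17, 0.35, 0.32} → pass.
TB (methods 1·2): 0.39 vs {0.48, 0.41, 0.17, 0.11, 0.21, 0.12} → fail.
TC (methods 1·2): 0.66 vs {0.17, 0.22, 0.11, 0.17, 0.14, 0.06} → pass.
TD (methods 1·2): 0.65 vs {0.32, 0.35, 0.12, 0.21, 0.06, 0.14} → pass.
1 of 4 fail.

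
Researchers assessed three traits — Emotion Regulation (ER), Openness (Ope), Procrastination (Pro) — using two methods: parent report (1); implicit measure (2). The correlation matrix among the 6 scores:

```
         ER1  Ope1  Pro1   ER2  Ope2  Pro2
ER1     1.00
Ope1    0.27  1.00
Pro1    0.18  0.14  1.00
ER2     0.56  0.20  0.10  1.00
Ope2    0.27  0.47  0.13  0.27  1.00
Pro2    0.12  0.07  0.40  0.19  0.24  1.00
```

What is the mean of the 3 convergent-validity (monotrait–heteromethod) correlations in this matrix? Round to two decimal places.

Convergent values: 0.56, 0.47, 0.40; mean = 1.43/3 = 0.48.

0.48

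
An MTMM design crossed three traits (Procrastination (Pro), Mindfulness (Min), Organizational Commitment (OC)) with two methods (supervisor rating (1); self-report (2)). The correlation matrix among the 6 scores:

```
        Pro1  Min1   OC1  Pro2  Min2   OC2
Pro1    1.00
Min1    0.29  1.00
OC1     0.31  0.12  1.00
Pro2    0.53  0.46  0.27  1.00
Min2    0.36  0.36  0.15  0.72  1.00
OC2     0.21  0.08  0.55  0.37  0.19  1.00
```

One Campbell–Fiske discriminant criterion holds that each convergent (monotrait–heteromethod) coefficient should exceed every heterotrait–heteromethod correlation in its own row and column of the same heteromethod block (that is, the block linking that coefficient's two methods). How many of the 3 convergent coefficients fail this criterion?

1

Checking each validity diagonal entry against its comparison values:
Pro (methods 1·2): 0.53 vs {0.36, 0.46, 0.21, 0.27} → pass.
Min (methods 1·2): 0.36 vs {0.46, 0.36, 0.08, 0.15} → fail.
OC (methods 1·2): 0.55 vs {0.27, 0.21, 0.15, 0.08} → pass.
1 of 3 fail.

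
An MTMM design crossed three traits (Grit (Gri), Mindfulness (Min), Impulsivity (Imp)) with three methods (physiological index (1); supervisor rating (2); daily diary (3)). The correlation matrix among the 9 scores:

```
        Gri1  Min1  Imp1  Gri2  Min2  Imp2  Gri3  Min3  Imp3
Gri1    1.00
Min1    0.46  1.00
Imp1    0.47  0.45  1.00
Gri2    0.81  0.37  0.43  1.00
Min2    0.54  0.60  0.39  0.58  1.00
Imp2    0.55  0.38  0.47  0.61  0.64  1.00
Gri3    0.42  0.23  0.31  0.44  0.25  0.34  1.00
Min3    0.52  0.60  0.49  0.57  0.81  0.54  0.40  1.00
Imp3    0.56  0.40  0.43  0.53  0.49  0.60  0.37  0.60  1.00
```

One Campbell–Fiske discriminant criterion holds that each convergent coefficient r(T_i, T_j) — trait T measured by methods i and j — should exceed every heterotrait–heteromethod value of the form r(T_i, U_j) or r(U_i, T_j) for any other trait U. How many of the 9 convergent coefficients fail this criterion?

Each convergent coefficient versus the relevant comparison correlations:
Gri (methods 1·2): 0.81 vs {0.54, 0.37, 0.55, 0.43} → pass.
Gri (methods 1·3): 0.42 vs {0.52, 0.23, 0.56, 0.31} → fail.
Gri (methods 2·3): 0.44 vs {0.57, 0.25, 0.53, 0.34} → fail.
Min (methods 1·2): 0.60 vs {0.37, 0.54, 0.38, 0.39} → pass.
Min (methods 1·3): 0.60 vs {0.23, 0.52, 0.40, 0.49} → pass.
Min (methods 2·3): 0.81 vs {0.25, 0.57, 0.49, 0.54} → pass.
Imp (methods 1·2): 0.47 vs {0.43, 0.55, 0.39, 0.38} → fail.
Imp (methods 1·3): 0.43 vs {0.31, 0.56, 0.49, 0.40} → fail.
Imp (methods 2·3): 0.60 vs {0.34, 0.53, 0.54, 0.49} → pass.
4 of 9 fail.

4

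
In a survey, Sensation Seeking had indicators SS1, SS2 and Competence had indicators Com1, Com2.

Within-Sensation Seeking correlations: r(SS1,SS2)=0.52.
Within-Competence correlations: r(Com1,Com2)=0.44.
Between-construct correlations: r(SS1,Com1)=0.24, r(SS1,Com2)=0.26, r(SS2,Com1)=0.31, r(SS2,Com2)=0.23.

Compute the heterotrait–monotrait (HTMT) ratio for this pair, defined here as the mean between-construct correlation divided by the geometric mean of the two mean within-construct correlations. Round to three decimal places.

Mean heterotrait r = 1.04/4 = 0.2600.
Mean within-SS = 0.52/1 = 0.5200; mean within-Com = 0.44/1 = 0.4400.
Geometric mean = √(0.5200 × 0.4400) = 0.4783.
HTMT = 0.2600 / 0.4783 = 0.544.

0.544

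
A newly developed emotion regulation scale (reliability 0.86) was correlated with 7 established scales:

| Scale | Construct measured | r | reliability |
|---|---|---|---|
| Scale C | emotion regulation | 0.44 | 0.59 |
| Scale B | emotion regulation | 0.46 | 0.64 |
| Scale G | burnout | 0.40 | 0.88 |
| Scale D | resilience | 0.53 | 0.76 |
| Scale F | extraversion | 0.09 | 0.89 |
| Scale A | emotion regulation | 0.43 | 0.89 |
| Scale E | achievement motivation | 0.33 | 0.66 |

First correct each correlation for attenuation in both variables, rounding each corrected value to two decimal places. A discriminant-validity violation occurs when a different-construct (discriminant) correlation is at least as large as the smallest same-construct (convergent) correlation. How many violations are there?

1

Disattenuated r (r / √(r_scale · r_new)):
  Scale C (conv): 0.44 / √(0.59·0.86) = 0.62
  Scale B (conv): 0.46 / √(0.64·0.86) = 0.62
  Scale G (disc): 0.40 / √(0.88·0.86) = 0.46
  Scale D (disc): 0.53 / √(0.76·0.86) = 0.66
  Scale F (disc): 0.09 / √(0.89·0.86) = 0.10
  Scale A (conv): 0.43 / √(0.89·0.86) = 0.49
  Scale E (disc): 0.33 / √(0.66·0.86) = 0.44
Smallest convergent = 0.49. Discriminant values: 0.46, 0.66, 0.10, 0.44; count ≥ 0.49 → 1.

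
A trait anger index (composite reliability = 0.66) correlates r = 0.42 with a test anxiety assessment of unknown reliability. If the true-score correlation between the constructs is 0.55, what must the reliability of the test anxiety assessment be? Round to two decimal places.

0.88

r_true = r_obs / √(r_xx · r_yy) ⇒ 0.55 = 0.42 / √(0.66 · r_yy).
√(0.66 · r_yy) = 0.42 / 0.55 = 0.7636; 0.66 · r_yy = 0.5831; r_yy = 0.5831 / 0.66 ≈ 0.88.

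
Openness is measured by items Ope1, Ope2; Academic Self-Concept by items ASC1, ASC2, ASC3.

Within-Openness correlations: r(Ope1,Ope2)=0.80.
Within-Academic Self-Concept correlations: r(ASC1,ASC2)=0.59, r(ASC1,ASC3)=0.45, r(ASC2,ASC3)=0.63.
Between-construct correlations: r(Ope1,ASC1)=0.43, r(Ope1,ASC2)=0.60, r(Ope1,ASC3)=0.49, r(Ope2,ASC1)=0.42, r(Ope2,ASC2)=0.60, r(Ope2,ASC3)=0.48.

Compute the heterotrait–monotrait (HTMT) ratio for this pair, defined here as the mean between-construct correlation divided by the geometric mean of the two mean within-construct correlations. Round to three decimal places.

Mean between = 3.02/6 = 0.5033.
Mean within-Ope = 0.80/1 = 0.8000; mean within-ASC = 1.67/3 = 0.5567.
Geometric mean = √(0.8000 × 0.5567) = 0.6674.
HTMT = 0.5033 / 0.6674 = 0.754.

0.754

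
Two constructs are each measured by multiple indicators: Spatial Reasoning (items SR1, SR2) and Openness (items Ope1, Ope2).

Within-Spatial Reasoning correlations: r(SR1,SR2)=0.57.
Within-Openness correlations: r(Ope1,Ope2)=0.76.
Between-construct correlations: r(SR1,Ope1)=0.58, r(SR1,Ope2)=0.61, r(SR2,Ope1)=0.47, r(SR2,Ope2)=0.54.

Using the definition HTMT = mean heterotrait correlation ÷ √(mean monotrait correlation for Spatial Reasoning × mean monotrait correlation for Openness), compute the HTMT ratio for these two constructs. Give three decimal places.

0.836

Mean between = 2.20/4 = 0.5500.
Mean within-SR = 0.57/1 = 0.5700; mean within-Ope = 0.76/1 = 0.7600.
Geometric mean = √(0.5700 × 0.7600) = 0.6582.
HTMT = 0.5500 / 0.6582 = 0.836.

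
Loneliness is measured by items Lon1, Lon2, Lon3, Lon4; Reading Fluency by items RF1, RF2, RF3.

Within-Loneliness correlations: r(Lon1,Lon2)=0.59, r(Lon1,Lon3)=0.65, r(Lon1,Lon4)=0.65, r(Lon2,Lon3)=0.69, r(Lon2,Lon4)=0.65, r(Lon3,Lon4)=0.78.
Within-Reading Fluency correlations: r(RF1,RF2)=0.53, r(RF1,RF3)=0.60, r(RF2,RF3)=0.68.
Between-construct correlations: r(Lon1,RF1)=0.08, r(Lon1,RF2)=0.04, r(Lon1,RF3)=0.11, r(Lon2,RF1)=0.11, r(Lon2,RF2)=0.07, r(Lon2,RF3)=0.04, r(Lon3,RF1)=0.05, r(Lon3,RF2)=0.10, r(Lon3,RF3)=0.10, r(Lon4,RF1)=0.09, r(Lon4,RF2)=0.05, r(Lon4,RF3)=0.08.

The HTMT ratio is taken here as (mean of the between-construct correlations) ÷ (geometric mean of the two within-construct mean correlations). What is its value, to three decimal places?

Mean between = 0.92/12 = 0.0767.
Mean within-Lon = 4.01/6 = 0.6683; mean within-RF = 1.81/3 = 0.6033.
Geometric mean = √(0.6683 × 0.6033) = 0.6350.
HTMT = 0.0767 / 0.6350 = 0.121.

0.121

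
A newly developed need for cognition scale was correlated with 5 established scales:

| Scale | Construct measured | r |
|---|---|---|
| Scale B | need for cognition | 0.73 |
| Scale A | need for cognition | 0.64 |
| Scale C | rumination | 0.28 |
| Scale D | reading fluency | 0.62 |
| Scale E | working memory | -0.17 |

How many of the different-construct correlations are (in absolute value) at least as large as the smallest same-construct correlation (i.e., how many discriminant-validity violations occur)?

Convergent (same construct = need for cognition): Scale B, Scale A.
Smallest convergent = 0.64. Discriminant |r|: 0.28, 0.62, 0.17; count ≥ 0.64 → 0.

0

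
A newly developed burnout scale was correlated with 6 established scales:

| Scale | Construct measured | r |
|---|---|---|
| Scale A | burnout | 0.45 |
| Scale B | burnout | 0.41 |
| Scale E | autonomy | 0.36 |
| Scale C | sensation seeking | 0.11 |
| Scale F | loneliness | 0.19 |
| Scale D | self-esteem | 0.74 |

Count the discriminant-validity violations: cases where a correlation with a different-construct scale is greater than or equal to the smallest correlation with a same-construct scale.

Convergent (same construct = burnout): Scale A, Scale B.
Smallest convergent = 0.41. Discriminant values: 0.36, 0.11, 0.19, 0.74; count ≥ 0.41 → 1.

1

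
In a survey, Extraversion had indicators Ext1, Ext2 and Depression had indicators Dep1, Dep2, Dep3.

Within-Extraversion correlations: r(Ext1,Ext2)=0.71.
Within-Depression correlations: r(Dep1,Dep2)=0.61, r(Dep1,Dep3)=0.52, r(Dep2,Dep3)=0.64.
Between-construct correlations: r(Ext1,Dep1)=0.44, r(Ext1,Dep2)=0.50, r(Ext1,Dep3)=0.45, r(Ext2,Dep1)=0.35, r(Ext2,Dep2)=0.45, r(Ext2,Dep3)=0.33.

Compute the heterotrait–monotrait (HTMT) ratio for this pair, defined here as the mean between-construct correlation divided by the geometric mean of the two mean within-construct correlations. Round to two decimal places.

0.65

Mean heterotrait r = 2.52/6 = 0.4200.
Mean within-Ext = 0.71/1 = 0.7100; mean within-Dep = 1.77/3 = 0.5900.
Geometric mean = √(0.7100 × 0.5900) = 0.6472.
HTMT = 0.4200 / 0.6472 = 0.65.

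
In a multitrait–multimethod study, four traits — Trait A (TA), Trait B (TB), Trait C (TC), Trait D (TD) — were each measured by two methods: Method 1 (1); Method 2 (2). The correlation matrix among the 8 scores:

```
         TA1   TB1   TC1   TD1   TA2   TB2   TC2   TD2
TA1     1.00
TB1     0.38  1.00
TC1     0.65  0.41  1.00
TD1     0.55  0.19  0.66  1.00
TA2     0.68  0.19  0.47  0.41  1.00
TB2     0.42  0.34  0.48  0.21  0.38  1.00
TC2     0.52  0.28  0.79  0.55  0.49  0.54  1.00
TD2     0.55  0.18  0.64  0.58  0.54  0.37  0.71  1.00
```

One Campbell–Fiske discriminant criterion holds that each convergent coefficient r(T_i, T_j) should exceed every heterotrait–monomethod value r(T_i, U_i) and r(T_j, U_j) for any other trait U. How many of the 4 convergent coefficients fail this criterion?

Each convergent coefficient versus the relevant comparison correlations:
TA (methods 1·2): 0.68 vs {0.38, 0.38, 0.65, 0.49, 0.55, 0.54} → pass.
TB (methods 1·2): 0.34 vs {0.38, 0.38, 0.41, 0.54, 0.19, 0.37} → fail.
TC (methods 1·2): 0.79 vs {0.65, 0.49, 0.41, 0.54, 0.66, 0.71} → pass.
TD (methods 1·2): 0.58 vs {0.55, 0.54, 0.19, 0.37, 0.66, 0.71} → fail.
2 of 4 fail.

2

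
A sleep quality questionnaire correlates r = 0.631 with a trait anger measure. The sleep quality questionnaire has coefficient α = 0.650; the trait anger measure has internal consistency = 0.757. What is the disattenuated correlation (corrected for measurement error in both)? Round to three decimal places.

0.900

r_true = r_obs / √(r_xx · r_yy) = 0.631 / √(0.650 × 0.757) = 0.631 / √0.492050 = 0.631 / 0.7015 ≈ 0.900.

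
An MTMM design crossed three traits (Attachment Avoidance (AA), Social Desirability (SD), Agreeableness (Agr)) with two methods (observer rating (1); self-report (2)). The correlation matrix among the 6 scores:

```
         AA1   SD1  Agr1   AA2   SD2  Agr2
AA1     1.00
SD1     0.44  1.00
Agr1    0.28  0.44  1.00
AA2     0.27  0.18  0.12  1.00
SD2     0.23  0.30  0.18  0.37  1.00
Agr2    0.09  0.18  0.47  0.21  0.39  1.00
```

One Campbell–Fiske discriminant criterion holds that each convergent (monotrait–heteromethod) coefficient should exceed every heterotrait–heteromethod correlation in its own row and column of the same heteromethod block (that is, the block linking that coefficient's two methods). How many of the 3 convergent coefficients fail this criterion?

0

Each convergent coefficient versus the relevant comparison correlations:
AA (methods 1·2): 0.27 vs {0.23, 0.18, 0.09, 0.12} → pass.
SD (methods 1·2): 0.30 vs {0.18, 0.23, 0.18, 0.18} → pass.
Agr (methods 1·2): 0.47 vs {0.12, 0.09, 0.18, 0.18} → pass.
0 of 3 fail.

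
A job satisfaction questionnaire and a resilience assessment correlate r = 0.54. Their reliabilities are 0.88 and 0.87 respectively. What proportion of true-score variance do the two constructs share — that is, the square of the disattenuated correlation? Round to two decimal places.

Disattenuated r = 0.54 / √(0.88 × 0.87) = 0.54 / 0.8750 = 0.6171.
Shared true-score variance = 0.6171² = 0.3808 ≈ 0.38.

0.38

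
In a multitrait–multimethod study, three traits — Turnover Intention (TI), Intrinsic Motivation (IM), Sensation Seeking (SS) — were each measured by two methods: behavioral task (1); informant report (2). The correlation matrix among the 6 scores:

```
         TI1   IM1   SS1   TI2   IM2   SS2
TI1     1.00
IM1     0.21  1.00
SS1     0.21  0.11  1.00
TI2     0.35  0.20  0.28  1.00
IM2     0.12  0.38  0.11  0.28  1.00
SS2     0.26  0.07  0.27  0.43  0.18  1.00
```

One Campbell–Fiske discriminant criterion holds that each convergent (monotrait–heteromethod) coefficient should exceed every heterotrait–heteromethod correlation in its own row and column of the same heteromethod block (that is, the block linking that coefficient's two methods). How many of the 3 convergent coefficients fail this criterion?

Checking each validity diagonal entry against its comparison values:
TI (methods 1·2): 0.35 vs {0.12, 0.20, 0.26, 0.28} → pass.
IM (methods 1·2): 0.38 vs {0.20, 0.12, 0.07, 0.11} → pass.
SS (methods 1·2): 0.27 vs {0.28, 0.26, 0.11, 0.07} → fail.
1 of 3 fail.

1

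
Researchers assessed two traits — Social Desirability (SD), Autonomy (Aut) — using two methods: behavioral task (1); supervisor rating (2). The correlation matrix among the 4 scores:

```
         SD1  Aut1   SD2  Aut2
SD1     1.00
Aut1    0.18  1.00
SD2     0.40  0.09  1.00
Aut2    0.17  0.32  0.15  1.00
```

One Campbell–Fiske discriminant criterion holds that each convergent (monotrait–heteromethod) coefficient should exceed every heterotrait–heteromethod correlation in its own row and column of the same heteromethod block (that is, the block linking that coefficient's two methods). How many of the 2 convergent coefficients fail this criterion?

0

Checking each validity diagonal entry against its comparison values:
SD (methods 1·2): 0.40 vs {0.17, 0.09} → pass.
Aut (methods 1·2): 0.32 vs {0.09, 0.17} → pass.
0 of 2 fail.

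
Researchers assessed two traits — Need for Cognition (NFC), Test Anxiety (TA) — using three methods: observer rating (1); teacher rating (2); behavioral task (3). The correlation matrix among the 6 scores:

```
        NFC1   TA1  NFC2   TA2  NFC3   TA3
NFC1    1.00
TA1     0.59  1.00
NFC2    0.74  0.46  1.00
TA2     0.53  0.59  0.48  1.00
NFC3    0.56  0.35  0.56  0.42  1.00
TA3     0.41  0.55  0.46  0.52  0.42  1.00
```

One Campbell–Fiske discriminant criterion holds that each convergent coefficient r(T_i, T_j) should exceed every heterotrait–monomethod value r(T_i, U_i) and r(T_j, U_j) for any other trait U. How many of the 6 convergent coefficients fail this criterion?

3

Each convergent coefficient versus the relevant comparison correlations:
NFC (methods 1·2): 0.74 vs {0.59, 0.48} → pass.
NFC (methods 1·3): 0.56 vs {0.59, 0.42} → fail.
NFC (methods 2·3): 0.56 vs {0.48, 0.42} → pass.
TA (methods 1·2): 0.59 vs {0.59, 0.48} → fail.
TA (methods 1·3): 0.55 vs {0.59, 0.42} → fail.
TA (methods 2·3): 0.52 vs {0.48, 0.42} → pass.
3 of 6 fail.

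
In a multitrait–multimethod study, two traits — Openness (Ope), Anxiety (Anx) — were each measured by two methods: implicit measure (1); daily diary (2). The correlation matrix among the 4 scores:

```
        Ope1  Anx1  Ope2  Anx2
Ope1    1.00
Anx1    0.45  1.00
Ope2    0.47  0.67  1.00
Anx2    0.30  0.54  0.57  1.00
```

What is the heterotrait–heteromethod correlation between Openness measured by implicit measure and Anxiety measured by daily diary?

0.30

Different traits and methods: r(Ope1, Anx2) = 0.30.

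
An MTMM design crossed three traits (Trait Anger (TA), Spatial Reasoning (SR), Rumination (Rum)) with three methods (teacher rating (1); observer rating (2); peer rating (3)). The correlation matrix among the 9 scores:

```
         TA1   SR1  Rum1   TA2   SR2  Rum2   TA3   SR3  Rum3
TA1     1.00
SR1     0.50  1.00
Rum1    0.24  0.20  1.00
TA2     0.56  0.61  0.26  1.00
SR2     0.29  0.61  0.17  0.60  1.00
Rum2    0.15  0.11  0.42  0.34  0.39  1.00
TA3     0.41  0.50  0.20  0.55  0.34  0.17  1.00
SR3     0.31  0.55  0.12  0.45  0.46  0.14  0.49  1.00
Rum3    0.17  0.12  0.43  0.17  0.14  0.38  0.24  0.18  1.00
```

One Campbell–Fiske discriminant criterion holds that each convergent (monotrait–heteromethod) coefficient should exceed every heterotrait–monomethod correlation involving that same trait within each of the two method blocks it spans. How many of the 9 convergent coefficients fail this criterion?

Each convergent coefficient versus the relevant comparison correlations:
TA (methods 1·2): 0.56 vs {0.50, 0.60, 0.24, 0.34} → fail.
TA (methods 1·3): 0.41 vs {0.50, 0.49, 0.24, 0.24} → fail.
TA (methods 2·3): 0.55 vs {0.60, 0.49, 0.34, 0.24} → fail.
SR (methods 1·2): 0.61 vs {0.50, 0.60, 0.20, 0.39} → pass.
SR (methods 1·3): 0.55 vs {0.50, 0.49, 0.20, 0.18} → pass.
SR (methods 2·3): 0.46 vs {0.60, 0.49, 0.39, 0.18} → fail.
Rum (methods 1·2): 0.42 vs {0.24, 0.34, 0.20, 0.39} → pass.
Rum (methods 1·3): 0.43 vs {0.24, 0.24, 0.20, 0.18} → pass.
Rum (methods 2·3): 0.38 vs {0.34, 0.24, 0.39, 0.18} → fail.
5 of 9 fail.

5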